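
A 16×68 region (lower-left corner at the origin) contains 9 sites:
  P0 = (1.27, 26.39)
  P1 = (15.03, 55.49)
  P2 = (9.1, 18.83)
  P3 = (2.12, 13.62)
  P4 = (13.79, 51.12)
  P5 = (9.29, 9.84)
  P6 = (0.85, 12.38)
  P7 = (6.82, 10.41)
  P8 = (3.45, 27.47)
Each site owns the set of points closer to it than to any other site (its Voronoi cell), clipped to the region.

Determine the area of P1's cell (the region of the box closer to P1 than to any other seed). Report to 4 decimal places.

1. box [0,16]×[0,68]: [(0, 0) (16, 0) (16, 68) (0, 68)]
2. ⊥bis P1·P0 via (8.15,40.94): [(0, 44.7937) (16, 37.2281) (16, 68) (0, 68)]  |A|=431.8252
3. ⊥bis P1·P2 via (12.065,37.16): [(0, 44.7937) (16, 37.2281) (16, 68) (0, 68)]  |A|=431.8252
4. ⊥bis P1·P3 via (8.575,34.555): [(0, 44.7937) (16, 37.2281) (16, 68) (0, 68)]  |A|=431.8252
5. ⊥bis P1·P4 via (14.41,53.305): [(0, 57.3939) (16, 52.8538) (16, 68) (0, 68)]  |A|=206.0183
6. ⊥bis P1·P5 via (12.16,32.665): [(0, 57.3939) (16, 52.8538) (16, 68) (0, 68)]  |A|=206.0183
7. ⊥bis P1·P6 via (7.94,33.935): [(0, 57.3939) (16, 52.8538) (16, 68) (0, 68)]  |A|=206.0183
8. ⊥bis P1·P7 via (10.925,32.95): [(0, 57.3939) (16, 52.8538) (16, 68) (0, 68)]  |A|=206.0183
9. ⊥bis P1·P8 via (9.24,41.48): [(0, 57.3939) (16, 52.8538) (16, 68) (0, 68)]  |A|=206.0183
10. canonical 4-gon: [(0, 57.3939) (16, 52.8538) (16, 68) (0, 68)]
11. shoelace: 206.0183

Area of P1's cell: 206.0183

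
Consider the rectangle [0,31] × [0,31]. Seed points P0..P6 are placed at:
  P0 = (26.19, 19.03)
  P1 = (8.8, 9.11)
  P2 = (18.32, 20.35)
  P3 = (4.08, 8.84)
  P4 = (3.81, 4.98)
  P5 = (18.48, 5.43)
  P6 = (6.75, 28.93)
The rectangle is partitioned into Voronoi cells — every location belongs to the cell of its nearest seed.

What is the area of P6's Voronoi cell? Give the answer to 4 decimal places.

1. box [0,31]×[0,31]: [(0, 0) (31, 0) (31, 31) (0, 31)]
2. ⊥bis P6·P0 via (16.47,23.98): [(0, 0) (4.258, 0) (20.045, 31) (0, 31)]  |A|=376.6959
3. ⊥bis P6·P1 via (7.775,19.02): [(0, 18.2158) (14.2871, 19.6936) (20.045, 31) (0, 31)]  |A|=204.6432
4. ⊥bis P6·P2 via (12.535,24.64): [(0, 18.2158) (8.4166, 19.0864) (17.2514, 31) (0, 31)]  |A|=156.563
5. ⊥bis P6·P3 via (5.415,18.885): [(0, 19.6047) (5.8766, 18.8236) (8.4166, 19.0864) (17.2514, 31) (0, 31)]  |A|=152.4821
6. ⊥bis P6·P4 via (5.28,16.955): [(0, 19.6047) (5.8766, 18.8236) (8.4166, 19.0864) (17.2514, 31) (0, 31)]  |A|=152.4821
7. ⊥bis P6·P5 via (12.615,17.18): [(0, 19.6047) (5.8766, 18.8236) (8.4166, 19.0864) (17.2514, 31) (0, 31)]  |A|=152.4821
8. canonical 5-gon: [(0, 19.6047) (5.8766, 18.8236) (8.4166, 19.0864) (17.2514, 31) (0, 31)]
9. shoelace: 152.4821

Area of P6's cell: 152.4821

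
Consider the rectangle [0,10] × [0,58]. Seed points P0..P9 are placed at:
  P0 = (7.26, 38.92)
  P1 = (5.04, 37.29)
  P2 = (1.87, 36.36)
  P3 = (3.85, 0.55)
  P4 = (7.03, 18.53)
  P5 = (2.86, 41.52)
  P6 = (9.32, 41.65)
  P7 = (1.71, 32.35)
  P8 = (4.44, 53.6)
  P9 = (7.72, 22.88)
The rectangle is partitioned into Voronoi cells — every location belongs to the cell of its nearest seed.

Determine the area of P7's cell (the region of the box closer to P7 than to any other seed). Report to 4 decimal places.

Area of P7's cell: 53.8171

1. box [0,10]×[0,58]: [(0, 0) (10, 0) (10, 58) (0, 58)]
2. ⊥bis P7·P0 via (4.485,35.635): [(0, 39.4237) (0, 0) (10, 0) (10, 30.9762)]  |A|=351.9995
3. ⊥bis P7·P1 via (3.375,34.82): [(0, 37.0951) (0, 0) (10, 0) (10, 30.3542)]  |A|=337.2461
4. ⊥bis P7·P2 via (1.79,34.355): [(4.2079, 34.2585) (0, 34.4264) (0, 0) (10, 0) (10, 30.3542)]  |A|=331.6313
5. ⊥bis P7·P3 via (2.78,16.45): [(4.2079, 34.2585) (0, 34.4264) (0, 16.2629) (10, 16.9359) (10, 30.3542)]  |A|=165.6374
6. ⊥bis P7·P4 via (4.37,25.44): [(4.2079, 34.2585) (0, 34.4264) (0, 23.7578) (10, 27.6073) (10, 30.3542)]  |A|=74.8062
7. ⊥bis P7·P5 via (2.285,36.935): [(4.2079, 34.2585) (0, 34.4264) (0, 23.7578) (10, 27.6073) (10, 30.3542)]  |A|=74.8062
8. ⊥bis P7·P6 via (5.515,37): [(4.2079, 34.2585) (0, 34.4264) (0, 23.7578) (10, 27.6073) (10, 30.3542)]  |A|=74.8062
9. ⊥bis P7·P8 via (3.075,42.975): [(4.2079, 34.2585) (0, 34.4264) (0, 23.7578) (10, 27.6073) (10, 30.3542)]  |A|=74.8062
10. ⊥bis P7·P9 via (4.715,27.615): [(9.5302, 30.6709) (4.2079, 34.2585) (0, 34.4264) (0, 24.6227)]  |A|=53.8171
11. canonical 4-gon: [(9.5302, 30.6709) (4.2079, 34.2585) (0, 34.4264) (0, 24.6227)]
12. shoelace: 53.8171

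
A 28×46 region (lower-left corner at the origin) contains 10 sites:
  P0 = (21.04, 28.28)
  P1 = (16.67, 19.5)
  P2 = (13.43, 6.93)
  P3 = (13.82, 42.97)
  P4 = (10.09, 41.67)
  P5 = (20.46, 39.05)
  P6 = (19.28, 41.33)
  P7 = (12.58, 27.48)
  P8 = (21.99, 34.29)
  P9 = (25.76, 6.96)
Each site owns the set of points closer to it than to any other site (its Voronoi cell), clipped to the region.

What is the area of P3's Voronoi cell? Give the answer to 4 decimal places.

Area of P3's cell: 37.4285

1. box [0,28]×[0,46]: [(0, 0) (28, 0) (28, 46) (0, 46)]
2. ⊥bis P3·P0 via (17.43,35.625): [(0, 27.0583) (28, 40.8201) (28, 46) (0, 46)]  |A|=337.7028
3. ⊥bis P3·P1 via (15.245,31.235): [(0, 29.3838) (6.284, 30.1469) (28, 40.8201) (28, 46) (0, 46)]  |A|=330.3962
4. ⊥bis P3·P2 via (13.625,24.95): [(0, 29.3838) (6.284, 30.1469) (28, 40.8201) (28, 46) (0, 46)]  |A|=330.3962
5. ⊥bis P3·P4 via (11.955,42.32): [(14.7478, 34.3067) (28, 40.8201) (28, 46) (10.6724, 46)]  |A|=135.6307
6. ⊥bis P3·P5 via (17.14,41.01): [(14.1668, 35.9738) (20.0859, 46) (10.6724, 46)]  |A|=47.1908
7. ⊥bis P3·P6 via (16.55,42.15): [(14.1668, 35.9738) (15.2418, 37.7947) (17.7064, 46) (10.6724, 46)]  |A|=37.4285
8. ⊥bis P3·P7 via (13.2,35.225): [(14.1668, 35.9738) (15.2418, 37.7947) (17.7064, 46) (10.6724, 46)]  |A|=37.4285
9. ⊥bis P3·P8 via (17.905,38.63): [(14.1668, 35.9738) (15.2418, 37.7947) (17.7064, 46) (10.6724, 46)]  |A|=37.4285
10. ⊥bis P3·P9 via (19.79,24.965): [(14.1668, 35.9738) (15.2418, 37.7947) (17.7064, 46) (10.6724, 46)]  |A|=37.4285
11. canonical 4-gon: [(14.1668, 35.9738) (15.2418, 37.7947) (17.7064, 46) (10.6724, 46)]
12. shoelace: 37.4285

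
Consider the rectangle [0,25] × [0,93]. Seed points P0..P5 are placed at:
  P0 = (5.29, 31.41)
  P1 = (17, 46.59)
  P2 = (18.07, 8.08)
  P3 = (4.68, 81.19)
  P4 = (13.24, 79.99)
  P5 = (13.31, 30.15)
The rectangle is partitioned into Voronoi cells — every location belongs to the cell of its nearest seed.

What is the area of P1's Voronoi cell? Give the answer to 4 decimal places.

Area of P1's cell: 564.7201

1. box [0,25]×[0,93]: [(0, 0) (25, 0) (25, 93) (0, 93)]
2. ⊥bis P1·P0 via (11.145,39): [(0, 47.5974) (25, 28.3121) (25, 93) (0, 93)]  |A|=1376.1315
3. ⊥bis P1·P2 via (17.535,27.335): [(0, 47.5974) (25, 28.3121) (25, 93) (0, 93)]  |A|=1376.1315
4. ⊥bis P1·P3 via (10.84,63.89): [(0, 60.0302) (0, 47.5974) (25, 28.3121) (25, 68.9319)]  |A|=663.1584
5. ⊥bis P1·P4 via (15.12,63.29): [(6.3971, 62.308) (0, 60.0302) (0, 47.5974) (25, 28.3121) (25, 64.4022)]  |A|=621.0256
6. ⊥bis P1·P5 via (15.155,38.37): [(6.3971, 62.308) (0, 60.0302) (0, 47.5974) (10.6513, 39.3809) (25, 36.1603) (25, 64.4022)]  |A|=564.7201
7. canonical 6-gon: [(6.3971, 62.308) (0, 60.0302) (0, 47.5974) (10.6513, 39.3809) (25, 36.1603) (25, 64.4022)]
8. shoelace: 564.7201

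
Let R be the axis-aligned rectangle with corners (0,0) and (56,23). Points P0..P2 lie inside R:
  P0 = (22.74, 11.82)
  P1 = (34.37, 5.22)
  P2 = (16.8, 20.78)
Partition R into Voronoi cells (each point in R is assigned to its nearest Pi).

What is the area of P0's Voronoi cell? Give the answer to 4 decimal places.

Area of P0's cell: 399.7886

1. box [0,56]×[0,23]: [(0, 0) (56, 0) (56, 23) (0, 23)]
2. ⊥bis P0·P1 via (28.555,8.52): [(0, 0) (23.7199, 0) (36.7724, 23) (0, 23)]  |A|=695.6613
3. ⊥bis P0·P2 via (19.77,16.3): [(0, 3.1935) (0, 0) (23.7199, 0) (36.7724, 23) (29.8764, 23)]  |A|=399.7886
4. canonical 5-gon: [(0, 3.1935) (0, 0) (23.7199, 0) (36.7724, 23) (29.8764, 23)]
5. shoelace: 399.7886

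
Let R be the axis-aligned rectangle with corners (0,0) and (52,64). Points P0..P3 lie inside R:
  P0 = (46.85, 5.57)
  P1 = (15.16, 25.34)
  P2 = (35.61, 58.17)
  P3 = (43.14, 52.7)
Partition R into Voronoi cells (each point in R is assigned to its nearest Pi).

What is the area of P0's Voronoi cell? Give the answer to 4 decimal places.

Area of P0's cell: 628.5199

1. box [0,52]×[0,64]: [(0, 0) (52, 0) (52, 64) (0, 64)]
2. ⊥bis P0·P1 via (31.005,15.455): [(21.3633, 0) (52, 0) (52, 49.1086)]  |A|=752.2625
3. ⊥bis P0·P2 via (41.23,31.87): [(41.248, 31.8738) (21.3633, 0) (52, 0) (52, 34.1714)]  |A|=671.9603
4. ⊥bis P0·P3 via (44.995,29.135): [(39.2576, 28.6834) (21.3633, 0) (52, 0) (52, 29.6864)]  |A|=628.5199
5. canonical 4-gon: [(39.2576, 28.6834) (21.3633, 0) (52, 0) (52, 29.6864)]
6. shoelace: 628.5199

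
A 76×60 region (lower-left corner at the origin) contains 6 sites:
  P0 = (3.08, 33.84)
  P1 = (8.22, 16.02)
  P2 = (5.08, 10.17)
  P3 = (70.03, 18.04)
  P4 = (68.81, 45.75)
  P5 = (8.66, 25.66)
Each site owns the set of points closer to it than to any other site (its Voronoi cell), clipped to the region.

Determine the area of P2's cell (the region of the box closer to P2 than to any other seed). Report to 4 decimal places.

Area of P2's cell: 258.6876

1. box [0,76]×[0,60]: [(0, 0) (76, 0) (76, 60) (0, 60)]
2. ⊥bis P2·P0 via (4.08,22.005): [(0, 21.6603) (0, 0) (76, 0) (76, 28.0819)]  |A|=1890.2017
3. ⊥bis P2·P1 via (6.65,13.095): [(0, 16.6644) (0, 0) (31.0467, 0)]  |A|=258.6876
4. ⊥bis P2·P3 via (37.555,14.105): [(0, 16.6644) (0, 0) (31.0467, 0)]  |A|=258.6876
5. ⊥bis P2·P4 via (36.945,27.96): [(0, 16.6644) (0, 0) (31.0467, 0)]  |A|=258.6876
6. ⊥bis P2·P5 via (6.87,17.915): [(0, 16.6644) (0, 0) (31.0467, 0)]  |A|=258.6876
7. canonical 3-gon: [(0, 16.6644) (0, 0) (31.0467, 0)]
8. shoelace: 258.6876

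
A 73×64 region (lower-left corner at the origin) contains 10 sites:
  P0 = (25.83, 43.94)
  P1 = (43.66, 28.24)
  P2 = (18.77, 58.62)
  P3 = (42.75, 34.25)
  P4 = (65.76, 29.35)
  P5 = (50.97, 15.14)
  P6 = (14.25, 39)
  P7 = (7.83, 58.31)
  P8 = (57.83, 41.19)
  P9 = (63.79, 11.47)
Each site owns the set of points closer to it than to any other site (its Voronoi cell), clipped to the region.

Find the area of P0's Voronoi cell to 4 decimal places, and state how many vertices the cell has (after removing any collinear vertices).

Area of P0's cell: 415.0575 (5 vertices)

1. box [0,73]×[0,64]: [(0, 0) (73, 0) (73, 64) (0, 64)]
2. ⊥bis P0·P1 via (34.745,36.09): [(0, 0) (2.9664, 0) (59.3208, 64) (0, 64)]  |A|=1993.1903
3. ⊥bis P0·P2 via (22.3,51.28): [(0, 40.5553) (0, 0) (2.9664, 0) (59.3208, 64) (48.749, 64)]  |A|=1421.739
4. ⊥bis P0·P3 via (34.29,39.095): [(48.4785, 63.8699) (0, 40.5553) (0, 0) (2.9664, 0) (28.521, 29.0216)]  |A|=1233.4307
5. ⊥bis P0·P4 via (45.795,36.645): [(48.4785, 63.8699) (0, 40.5553) (0, 0) (2.9664, 0) (28.521, 29.0216)]  |A|=1233.4307
6. ⊥bis P0·P5 via (38.4,29.54): [(48.4785, 63.8699) (0, 40.5553) (0, 0) (2.9664, 0) (28.521, 29.0216)]  |A|=1233.4307
7. ⊥bis P0·P6 via (20.04,41.47): [(48.4785, 63.8699) (16.9522, 48.7081) (26.3852, 26.596) (28.521, 29.0216)]  |A|=433.0765
8. ⊥bis P0·P7 via (16.83,51.125): [(48.4785, 63.8699) (16.9522, 48.7081) (26.3852, 26.596) (28.521, 29.0216)]  |A|=433.0765
9. ⊥bis P0·P8 via (41.83,42.565): [(42.8103, 53.9726) (43.4532, 61.4531) (16.9522, 48.7081) (26.3852, 26.596) (28.521, 29.0216)]  |A|=415.0575
10. ⊥bis P0·P9 via (44.81,27.705): [(42.8103, 53.9726) (43.4532, 61.4531) (16.9522, 48.7081) (26.3852, 26.596) (28.521, 29.0216)]  |A|=415.0575
11. canonical 5-gon: [(42.8103, 53.9726) (43.4532, 61.4531) (16.9522, 48.7081) (26.3852, 26.596) (28.521, 29.0216)]
12. shoelace: 415.0575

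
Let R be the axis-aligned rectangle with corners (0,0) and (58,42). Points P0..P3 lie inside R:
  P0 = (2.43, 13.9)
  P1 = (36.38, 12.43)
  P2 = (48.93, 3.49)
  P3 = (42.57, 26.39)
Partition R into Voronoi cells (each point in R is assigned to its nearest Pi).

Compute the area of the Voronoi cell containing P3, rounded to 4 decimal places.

1. box [0,58]×[0,42]: [(0, 0) (58, 0) (58, 42) (0, 42)]
2. ⊥bis P3·P0 via (22.5,20.145): [(28.7683, 0) (58, 0) (58, 42) (15.6996, 42)]  |A|=1502.1738
3. ⊥bis P3·P1 via (39.475,19.41): [(20.0484, 28.024) (58, 11.1958) (58, 42) (15.6996, 42)]  |A|=880.1304
4. ⊥bis P3·P2 via (45.75,14.94): [(20.0484, 28.024) (48.0902, 15.5899) (58, 18.3422) (58, 42) (15.6996, 42)]  |A|=844.7209
5. canonical 5-gon: [(20.0484, 28.024) (48.0902, 15.5899) (58, 18.3422) (58, 42) (15.6996, 42)]
6. shoelace: 844.7209

Area of P3's cell: 844.7209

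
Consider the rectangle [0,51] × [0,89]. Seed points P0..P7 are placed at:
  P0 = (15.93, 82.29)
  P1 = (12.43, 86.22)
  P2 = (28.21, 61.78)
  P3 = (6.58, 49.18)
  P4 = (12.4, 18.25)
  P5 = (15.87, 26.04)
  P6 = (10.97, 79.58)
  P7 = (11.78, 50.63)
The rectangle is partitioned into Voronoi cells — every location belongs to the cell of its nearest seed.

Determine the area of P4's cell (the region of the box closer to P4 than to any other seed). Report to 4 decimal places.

Area of P4's cell: 871.2096

1. box [0,51]×[0,89]: [(0, 0) (51, 0) (51, 89) (0, 89)]
2. ⊥bis P4·P0 via (14.165,50.27): [(0, 51.0508) (0, 0) (51, 0) (51, 48.2396)]  |A|=2531.9049
3. ⊥bis P4·P1 via (12.415,52.235): [(0, 51.0508) (0, 0) (51, 0) (51, 48.2396)]  |A|=2531.9049
4. ⊥bis P4·P2 via (20.305,40.015): [(0, 47.3897) (0, 0) (51, 0) (51, 28.8666)]  |A|=1944.5376
5. ⊥bis P4·P3 via (9.49,33.715): [(28.0403, 37.2056) (0, 31.9293) (0, 0) (51, 0) (51, 28.8666)]  |A|=1727.7799
6. ⊥bis P4·P5 via (14.135,22.145): [(0, 28.4413) (0, 0) (51, 0) (51, 5.7237)]  |A|=871.2096
7. ⊥bis P4·P6 via (11.685,48.915): [(0, 28.4413) (0, 0) (51, 0) (51, 5.7237)]  |A|=871.2096
8. ⊥bis P4·P7 via (12.09,34.44): [(0, 28.4413) (0, 0) (51, 0) (51, 5.7237)]  |A|=871.2096
9. canonical 4-gon: [(0, 28.4413) (0, 0) (51, 0) (51, 5.7237)]
10. shoelace: 871.2096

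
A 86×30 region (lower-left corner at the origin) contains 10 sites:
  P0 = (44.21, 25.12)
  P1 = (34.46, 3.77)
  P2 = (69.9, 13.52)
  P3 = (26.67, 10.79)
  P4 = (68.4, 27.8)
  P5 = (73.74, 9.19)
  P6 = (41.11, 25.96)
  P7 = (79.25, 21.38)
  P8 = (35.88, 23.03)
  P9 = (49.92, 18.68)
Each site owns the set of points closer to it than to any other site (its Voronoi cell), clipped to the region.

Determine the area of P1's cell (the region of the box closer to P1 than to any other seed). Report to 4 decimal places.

1. box [0,86]×[0,30]: [(0, 0) (86, 0) (86, 30) (0, 30)]
2. ⊥bis P1·P0 via (39.335,14.445): [(0, 0) (70.9658, 0) (5.2735, 30) (0, 30)]  |A|=1143.5908
3. ⊥bis P1·P2 via (52.18,8.645): [(0, 0) (54.5584, 0) (52.2008, 8.5695) (5.2735, 30) (0, 30)]  |A|=1073.2885
4. ⊥bis P1·P3 via (30.565,7.28): [(24.0046, 0) (54.5584, 0) (52.2008, 8.5695) (37.6962, 15.1934)]  |A|=286.4482
5. ⊥bis P1·P4 via (51.43,15.785): [(24.0046, 0) (54.5584, 0) (52.2008, 8.5695) (37.6962, 15.1934)]  |A|=286.4482
6. ⊥bis P1·P5 via (54.1,6.48): [(24.0046, 0) (54.5584, 0) (52.2008, 8.5695) (37.6962, 15.1934)]  |A|=286.4482
7. ⊥bis P1·P6 via (37.785,14.865): [(37.4821, 14.9558) (24.0046, 0) (54.5584, 0) (52.2008, 8.5695) (39.6185, 14.3155)]  |A|=286.1258
8. ⊥bis P1·P7 via (56.855,12.575): [(37.4821, 14.9558) (24.0046, 0) (54.5584, 0) (52.2008, 8.5695) (39.6185, 14.3155)]  |A|=286.1258
9. ⊥bis P1·P8 via (35.17,13.4): [(36.0234, 13.3371) (24.0046, 0) (54.5584, 0) (52.2008, 8.5695) (42.8657, 12.8326)]  |A|=279.6755
10. ⊥bis P1·P9 via (42.19,11.225): [(40.4692, 13.0093) (36.0234, 13.3371) (24.0046, 0) (53.0157, 0)]  |A|=220.3237
11. canonical 4-gon: [(40.4692, 13.0093) (36.0234, 13.3371) (24.0046, 0) (53.0157, 0)]
12. shoelace: 220.3237

Area of P1's cell: 220.3237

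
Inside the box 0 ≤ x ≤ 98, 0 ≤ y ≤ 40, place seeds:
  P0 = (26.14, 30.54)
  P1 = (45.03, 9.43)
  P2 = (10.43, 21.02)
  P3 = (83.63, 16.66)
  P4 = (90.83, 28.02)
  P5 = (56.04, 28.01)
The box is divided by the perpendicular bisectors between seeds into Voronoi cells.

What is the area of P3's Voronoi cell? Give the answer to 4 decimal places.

1. box [0,98]×[0,40]: [(0, 0) (98, 0) (98, 40) (0, 40)]
2. ⊥bis P3·P0 via (54.885,23.6): [(49.1872, 0) (98, 0) (98, 40) (58.8445, 40)]  |A|=1759.3664
3. ⊥bis P3·P1 via (64.33,13.045): [(66.7734, 0) (98, 0) (98, 40) (59.2812, 40)]  |A|=1398.9084
4. ⊥bis P3·P2 via (47.03,18.84): [(66.7734, 0) (98, 0) (98, 40) (59.2812, 40)]  |A|=1398.9084
5. ⊥bis P3·P4 via (87.23,22.34): [(66.7734, 0) (98, 0) (98, 15.5139) (59.3664, 40) (59.2812, 40)]  |A|=925.9167
6. ⊥bis P3·P5 via (69.835,22.335): [(64.8566, 10.2334) (66.7734, 0) (98, 0) (98, 15.5139) (73.4341, 31.0839)]  |A|=739.7498
7. canonical 5-gon: [(64.8566, 10.2334) (66.7734, 0) (98, 0) (98, 15.5139) (73.4341, 31.0839)]
8. shoelace: 739.7498

Area of P3's cell: 739.7498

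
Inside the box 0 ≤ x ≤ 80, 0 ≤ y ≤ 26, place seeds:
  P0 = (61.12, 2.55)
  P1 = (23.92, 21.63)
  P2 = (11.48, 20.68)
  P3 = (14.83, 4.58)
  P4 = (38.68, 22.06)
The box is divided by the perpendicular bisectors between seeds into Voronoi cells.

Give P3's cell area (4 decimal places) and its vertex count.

1. box [0,80]×[0,26]: [(0, 0) (80, 0) (80, 26) (0, 26)]
2. ⊥bis P3·P0 via (37.975,3.565): [(0, 0) (37.8187, 0) (38.9589, 26) (0, 26)]  |A|=998.1078
3. ⊥bis P3·P1 via (19.375,13.105): [(0, 23.4345) (0, 0) (37.8187, 0) (37.9589, 3.1972)]  |A|=505.232
4. ⊥bis P3·P2 via (13.155,12.63): [(18.2698, 13.6942) (0, 9.8928) (0, 0) (37.8187, 0) (37.9589, 3.1972)]  |A|=381.5297
5. ⊥bis P3·P4 via (26.755,13.32): [(31.7468, 6.5091) (18.2698, 13.6942) (0, 9.8928) (0, 0) (36.5174, 0)]  |A|=367.1317
6. canonical 5-gon: [(31.7468, 6.5091) (18.2698, 13.6942) (0, 9.8928) (0, 0) (36.5174, 0)]
7. shoelace: 367.1317

Area of P3's cell: 367.1317 (5 vertices)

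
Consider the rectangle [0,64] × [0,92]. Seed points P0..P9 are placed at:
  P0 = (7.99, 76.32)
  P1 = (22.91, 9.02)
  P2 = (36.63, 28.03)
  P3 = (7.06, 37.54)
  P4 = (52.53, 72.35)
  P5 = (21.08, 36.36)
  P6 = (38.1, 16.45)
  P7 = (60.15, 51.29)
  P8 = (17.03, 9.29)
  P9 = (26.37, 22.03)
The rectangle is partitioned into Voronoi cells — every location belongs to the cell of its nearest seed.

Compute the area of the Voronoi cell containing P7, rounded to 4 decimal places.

1. box [0,64]×[0,92]: [(0, 0) (64, 0) (64, 92) (0, 92)]
2. ⊥bis P7·P0 via (34.07,63.805): [(3.4519, 0) (64, 0) (64, 92) (47.5999, 92)]  |A|=3539.6152
3. ⊥bis P7·P1 via (41.53,30.155): [(24.9372, 44.7733) (64, 10.3589) (64, 92) (47.5999, 92)]  |A|=1981.8248
4. ⊥bis P7·P2 via (48.39,39.66): [(30.9473, 57.2977) (64, 23.8755) (64, 92) (47.5999, 92)]  |A|=1410.409
5. ⊥bis P7·P3 via (33.605,44.415): [(30.9473, 57.2977) (64, 23.8755) (64, 92) (47.5999, 92)]  |A|=1410.409
6. ⊥bis P7·P4 via (56.34,61.82): [(34.3452, 53.8618) (64, 23.8755) (64, 64.5916)]  |A|=603.7129
7. ⊥bis P7·P5 via (40.615,43.825): [(36.4839, 54.6356) (38.3126, 49.85) (64, 23.8755) (64, 64.5916)]  |A|=597.8879
8. ⊥bis P7·P6 via (49.125,33.87): [(36.4839, 54.6356) (38.3126, 49.85) (62.4662, 25.4264) (64, 24.4557) (64, 64.5916)]  |A|=597.4429
9. ⊥bis P7·P8 via (38.59,30.29): [(36.4839, 54.6356) (38.3126, 49.85) (62.4662, 25.4264) (64, 24.4557) (64, 64.5916)]  |A|=597.4429
10. ⊥bis P7·P9 via (43.26,36.66): [(36.4839, 54.6356) (38.3126, 49.85) (62.4662, 25.4264) (64, 24.4557) (64, 64.5916)]  |A|=597.4429
11. canonical 5-gon: [(36.4839, 54.6356) (38.3126, 49.85) (62.4662, 25.4264) (64, 24.4557) (64, 64.5916)]
12. shoelace: 597.4429

Area of P7's cell: 597.4429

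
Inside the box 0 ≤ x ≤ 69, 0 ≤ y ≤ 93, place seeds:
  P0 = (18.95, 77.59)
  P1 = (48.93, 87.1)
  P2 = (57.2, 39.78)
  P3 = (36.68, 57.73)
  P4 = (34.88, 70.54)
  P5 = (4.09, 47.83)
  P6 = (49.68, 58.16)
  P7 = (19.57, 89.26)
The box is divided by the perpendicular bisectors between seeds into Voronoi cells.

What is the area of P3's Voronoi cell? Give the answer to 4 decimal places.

Area of P3's cell: 609.0698

1. box [0,69]×[0,93]: [(0, 0) (69, 0) (69, 93) (0, 93)]
2. ⊥bis P3·P0 via (27.815,67.66): [(0, 42.8282) (0, 0) (69, 0) (69, 93) (56.1992, 93)]  |A|=5007.1912
3. ⊥bis P3·P1 via (42.805,72.415): [(36.2185, 75.1622) (0, 42.8282) (0, 0) (69, 0) (69, 61.4893)]  |A|=4376.5373
4. ⊥bis P3·P2 via (46.94,48.755): [(60.9987, 64.8266) (36.2185, 75.1622) (0, 42.8282) (0, 0) (4.2913, 0)]  |A|=2033.1176
5. ⊥bis P3·P4 via (35.78,64.135): [(60.9987, 64.8266) (55.8839, 66.9599) (21.6411, 62.1483) (0, 42.8282) (0, 0) (4.2913, 0)]  |A|=1845.3718
6. ⊥bis P3·P5 via (20.385,52.78): [(28.1373, 27.2602) (60.9987, 64.8266) (55.8839, 66.9599) (21.6411, 62.1483) (18.4143, 59.2675)]  |A|=809.7322
7. ⊥bis P3·P6 via (43.18,57.945): [(28.1373, 27.2602) (43.6099, 44.9481) (42.942, 65.1414) (21.6411, 62.1483) (18.4143, 59.2675)]  |A|=609.0698
8. ⊥bis P3·P7 via (28.125,73.495): [(28.1373, 27.2602) (43.6099, 44.9481) (42.942, 65.1414) (21.6411, 62.1483) (18.4143, 59.2675)]  |A|=609.0698
9. canonical 5-gon: [(28.1373, 27.2602) (43.6099, 44.9481) (42.942, 65.1414) (21.6411, 62.1483) (18.4143, 59.2675)]
10. shoelace: 609.0698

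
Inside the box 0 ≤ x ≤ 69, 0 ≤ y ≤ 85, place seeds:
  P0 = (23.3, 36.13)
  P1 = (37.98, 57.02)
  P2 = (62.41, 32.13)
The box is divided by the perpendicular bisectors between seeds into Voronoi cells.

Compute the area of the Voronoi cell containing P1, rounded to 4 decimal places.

1. box [0,69]×[0,85]: [(0, 0) (69, 0) (69, 85) (0, 85)]
2. ⊥bis P1·P0 via (30.64,46.575): [(0, 68.1066) (69, 19.6183) (69, 85) (0, 85)]  |A|=2838.4897
3. ⊥bis P1·P2 via (50.195,44.575): [(0, 68.1066) (43.2234, 37.7323) (69, 63.0325) (69, 85) (0, 85)]  |A|=2278.956
4. canonical 5-gon: [(0, 68.1066) (43.2234, 37.7323) (69, 63.0325) (69, 85) (0, 85)]
5. shoelace: 2278.956

Area of P1's cell: 2278.9560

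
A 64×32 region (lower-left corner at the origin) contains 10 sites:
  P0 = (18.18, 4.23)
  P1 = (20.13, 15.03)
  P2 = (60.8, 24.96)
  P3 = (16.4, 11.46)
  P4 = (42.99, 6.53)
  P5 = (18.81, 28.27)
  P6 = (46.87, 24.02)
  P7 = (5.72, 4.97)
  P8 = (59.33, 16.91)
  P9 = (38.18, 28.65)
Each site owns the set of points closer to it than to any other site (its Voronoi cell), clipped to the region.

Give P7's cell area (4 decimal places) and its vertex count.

1. box [0,64]×[0,32]: [(0, 0) (64, 0) (64, 32) (0, 32)]
2. ⊥bis P7·P0 via (11.95,4.6): [(0, 0) (11.6768, 0) (13.5773, 32) (0, 32)]  |A|=404.0655
3. ⊥bis P7·P1 via (12.925,10): [(0, 28.5138) (0, 0) (11.6768, 0) (12.322, 10.8637)]  |A|=239.1007
4. ⊥bis P7·P2 via (33.26,14.965): [(0, 28.5138) (0, 0) (11.6768, 0) (12.322, 10.8637)]  |A|=239.1007
5. ⊥bis P7·P3 via (11.06,8.215): [(0, 26.4154) (0, 0) (11.6768, 0) (12.0663, 6.559)]  |A|=197.6626
6. ⊥bis P7·P4 via (24.355,5.75): [(0, 26.4154) (0, 0) (11.6768, 0) (12.0663, 6.559)]  |A|=197.6626
7. ⊥bis P7·P5 via (12.265,16.62): [(2.6803, 22.0047) (0, 23.5105) (0, 0) (11.6768, 0) (12.0663, 6.559)]  |A|=193.7696
8. ⊥bis P7·P6 via (26.295,14.495): [(2.6803, 22.0047) (0, 23.5105) (0, 0) (11.6768, 0) (12.0663, 6.559)]  |A|=193.7696
9. ⊥bis P7·P8 via (32.525,10.94): [(2.6803, 22.0047) (0, 23.5105) (0, 0) (11.6768, 0) (12.0663, 6.559)]  |A|=193.7696
10. ⊥bis P7·P9 via (21.95,16.81): [(2.6803, 22.0047) (0, 23.5105) (0, 0) (11.6768, 0) (12.0663, 6.559)]  |A|=193.7696
11. canonical 5-gon: [(2.6803, 22.0047) (0, 23.5105) (0, 0) (11.6768, 0) (12.0663, 6.559)]
12. shoelace: 193.7696

Area of P7's cell: 193.7696 (5 vertices)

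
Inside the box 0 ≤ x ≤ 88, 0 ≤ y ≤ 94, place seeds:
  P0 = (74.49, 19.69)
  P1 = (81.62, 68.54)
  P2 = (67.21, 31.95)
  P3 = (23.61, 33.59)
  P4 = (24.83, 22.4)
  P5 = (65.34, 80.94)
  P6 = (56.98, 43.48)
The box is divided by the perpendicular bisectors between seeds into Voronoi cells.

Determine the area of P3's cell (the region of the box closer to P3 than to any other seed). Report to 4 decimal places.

1. box [0,88]×[0,94]: [(0, 0) (88, 0) (88, 94) (0, 94)]
2. ⊥bis P3·P0 via (49.05,26.64): [(0, 0) (41.7722, 0) (67.4522, 94) (0, 94)]  |A|=5133.5454
3. ⊥bis P3·P1 via (52.615,51.065): [(0, 0) (41.7722, 0) (54.7532, 47.5161) (26.7474, 94) (0, 94)]  |A|=4187.4863
4. ⊥bis P3·P2 via (45.41,32.77): [(0, 0) (41.7722, 0) (44.5614, 10.2098) (46.4811, 61.246) (26.7474, 94) (0, 94)]  |A|=3963.2204
5. ⊥bis P3·P4 via (24.22,27.995): [(0, 25.3544) (45.3169, 30.2951) (46.4811, 61.246) (26.7474, 94) (0, 94)]  |A|=2731.8282
6. ⊥bis P3·P5 via (44.475,57.265): [(0, 25.3544) (45.3169, 30.2951) (46.2718, 55.6815) (2.7927, 94) (0, 94)]  |A|=2214.5408
7. ⊥bis P3·P6 via (40.295,38.535): [(0, 25.3544) (42.8178, 30.0226) (31.3036, 68.8731) (2.7927, 94) (0, 94)]  |A|=1968.1345
8. canonical 5-gon: [(0, 25.3544) (42.8178, 30.0226) (31.3036, 68.8731) (2.7927, 94) (0, 94)]
9. shoelace: 1968.1345

Area of P3's cell: 1968.1345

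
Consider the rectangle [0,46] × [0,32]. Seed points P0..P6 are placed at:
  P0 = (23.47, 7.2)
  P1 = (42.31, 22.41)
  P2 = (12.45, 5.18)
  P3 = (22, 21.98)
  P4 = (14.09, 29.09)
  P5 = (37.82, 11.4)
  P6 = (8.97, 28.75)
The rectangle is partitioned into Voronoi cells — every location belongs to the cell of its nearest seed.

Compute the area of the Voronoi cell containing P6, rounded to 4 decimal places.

Area of P6's cell: 185.0029

1. box [0,46]×[0,32]: [(0, 0) (46, 0) (46, 32) (0, 32)]
2. ⊥bis P6·P0 via (16.22,17.975): [(0, 7.0613) (37.0641, 32) (0, 32)]  |A|=462.1644
3. ⊥bis P6·P1 via (25.64,25.58): [(0, 7.0613) (25.3638, 24.1274) (26.8608, 32) (0, 32)]  |A|=422.0017
4. ⊥bis P6·P2 via (10.71,16.965): [(0, 15.3837) (15.8459, 17.7233) (25.3638, 24.1274) (26.8608, 32) (0, 32)]  |A|=356.0636
5. ⊥bis P6·P3 via (15.485,25.365): [(0, 15.3837) (11.1547, 17.0307) (18.9323, 32) (0, 32)]  |A|=234.3774
6. ⊥bis P6·P4 via (11.53,28.92): [(0, 15.3837) (11.1547, 17.0307) (12.1875, 19.0185) (11.3255, 32) (0, 32)]  |A|=185.0029
7. ⊥bis P6·P5 via (23.395,20.075): [(0, 15.3837) (11.1547, 17.0307) (12.1875, 19.0185) (11.3255, 32) (0, 32)]  |A|=185.0029
8. canonical 5-gon: [(0, 15.3837) (11.1547, 17.0307) (12.1875, 19.0185) (11.3255, 32) (0, 32)]
9. shoelace: 185.0029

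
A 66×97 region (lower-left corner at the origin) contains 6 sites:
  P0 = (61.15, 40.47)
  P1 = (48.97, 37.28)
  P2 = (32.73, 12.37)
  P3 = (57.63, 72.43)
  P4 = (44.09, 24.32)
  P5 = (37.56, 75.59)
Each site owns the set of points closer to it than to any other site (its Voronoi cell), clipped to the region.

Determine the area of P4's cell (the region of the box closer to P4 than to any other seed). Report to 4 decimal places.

Area of P4's cell: 803.4448

1. box [0,66]×[0,97]: [(0, 0) (66, 0) (66, 97) (0, 97)]
2. ⊥bis P4·P0 via (52.62,32.395): [(0, 87.98) (0, 0) (66, 0) (66, 18.2611)]  |A|=3505.9545
3. ⊥bis P4·P1 via (46.53,30.8): [(58.3395, 26.3532) (0, 48.3206) (0, 0) (66, 0) (66, 18.2611)]  |A|=2349.0991
4. ⊥bis P4·P2 via (38.41,18.345): [(58.3395, 26.3532) (11.3887, 44.0322) (57.7078, 0) (66, 0) (66, 18.2611)]  |A|=803.4448
5. ⊥bis P4·P3 via (50.86,48.375): [(58.3395, 26.3532) (11.3887, 44.0322) (57.7078, 0) (66, 0) (66, 18.2611)]  |A|=803.4448
6. ⊥bis P4·P5 via (40.825,49.955): [(58.3395, 26.3532) (11.3887, 44.0322) (57.7078, 0) (66, 0) (66, 18.2611)]  |A|=803.4448
7. canonical 5-gon: [(58.3395, 26.3532) (11.3887, 44.0322) (57.7078, 0) (66, 0) (66, 18.2611)]
8. shoelace: 803.4448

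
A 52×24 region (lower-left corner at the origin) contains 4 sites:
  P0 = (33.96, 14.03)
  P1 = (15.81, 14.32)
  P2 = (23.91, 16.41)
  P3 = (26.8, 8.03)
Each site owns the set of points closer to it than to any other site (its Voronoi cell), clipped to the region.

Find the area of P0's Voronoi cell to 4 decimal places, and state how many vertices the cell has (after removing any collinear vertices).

1. box [0,52]×[0,24]: [(0, 0) (52, 0) (52, 24) (0, 24)]
2. ⊥bis P0·P1 via (24.885,14.175): [(24.6585, 0) (52, 0) (52, 24) (25.042, 24)]  |A|=651.594
3. ⊥bis P0·P2 via (28.935,15.22): [(25.3307, 0) (52, 0) (52, 24) (31.0142, 24)]  |A|=571.8611
4. ⊥bis P0·P3 via (30.38,11.03): [(28.4798, 13.2976) (39.623, 0) (52, 0) (52, 24) (31.0142, 24)]  |A|=476.8339
5. canonical 5-gon: [(28.4798, 13.2976) (39.623, 0) (52, 0) (52, 24) (31.0142, 24)]
6. shoelace: 476.8339

Area of P0's cell: 476.8339 (5 vertices)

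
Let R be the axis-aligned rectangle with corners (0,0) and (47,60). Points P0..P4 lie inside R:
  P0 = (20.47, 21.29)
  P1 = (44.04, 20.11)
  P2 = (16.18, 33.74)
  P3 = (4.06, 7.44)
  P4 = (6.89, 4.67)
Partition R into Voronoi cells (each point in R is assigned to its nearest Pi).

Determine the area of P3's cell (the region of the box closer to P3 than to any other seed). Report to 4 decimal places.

Area of P3's cell: 174.0609

1. box [0,47]×[0,60]: [(0, 0) (47, 0) (47, 60) (0, 60)]
2. ⊥bis P3·P0 via (12.265,14.365): [(0, 28.897) (0, 0) (24.389, 0)]  |A|=352.3852
3. ⊥bis P3·P1 via (24.05,13.775): [(0, 28.897) (0, 0) (24.389, 0)]  |A|=352.3852
4. ⊥bis P3·P2 via (10.12,20.59): [(5.0323, 22.9346) (0, 25.2537) (0, 0) (24.389, 0)]  |A|=343.218
5. ⊥bis P3·P4 via (5.475,6.055): [(12.8872, 13.6278) (5.0323, 22.9346) (0, 25.2537) (0, 0.4614)]  |A|=174.0609
6. canonical 4-gon: [(12.8872, 13.6278) (5.0323, 22.9346) (0, 25.2537) (0, 0.4614)]
7. shoelace: 174.0609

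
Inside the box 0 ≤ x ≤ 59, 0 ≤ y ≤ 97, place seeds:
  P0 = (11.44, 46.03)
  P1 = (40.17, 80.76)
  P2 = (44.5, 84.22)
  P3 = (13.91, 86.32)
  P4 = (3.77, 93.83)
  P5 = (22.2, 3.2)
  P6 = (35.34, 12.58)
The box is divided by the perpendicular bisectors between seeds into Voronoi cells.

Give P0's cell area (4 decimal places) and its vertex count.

Area of P0's cell: 1415.9853 (5 vertices)

1. box [0,59]×[0,97]: [(0, 0) (59, 0) (59, 97) (0, 97)]
2. ⊥bis P0·P1 via (25.805,63.395): [(0, 84.7419) (0, 0) (59, 0) (59, 35.9348)]  |A|=3559.9628
3. ⊥bis P0·P2 via (27.97,65.125): [(0, 84.7419) (0, 0) (59, 0) (59, 35.9348)]  |A|=3559.9628
4. ⊥bis P0·P3 via (12.675,66.175): [(23.2264, 65.5281) (0, 66.952) (0, 0) (59, 0) (59, 35.9348)]  |A|=3353.366
5. ⊥bis P0·P4 via (7.605,69.93): [(23.2264, 65.5281) (0, 66.952) (0, 0) (59, 0) (59, 35.9348)]  |A|=3353.366
6. ⊥bis P0·P5 via (16.82,24.615): [(23.2264, 65.5281) (0, 66.952) (0, 20.3894) (59, 35.2117) (59, 35.9348)]  |A|=1713.134
7. ⊥bis P0·P6 via (23.39,29.305): [(46.7972, 46.0294) (23.2264, 65.5281) (0, 66.952) (0, 20.3894) (16.8292, 24.6173)]  |A|=1415.9853
8. canonical 5-gon: [(46.7972, 46.0294) (23.2264, 65.5281) (0, 66.952) (0, 20.3894) (16.8292, 24.6173)]
9. shoelace: 1415.9853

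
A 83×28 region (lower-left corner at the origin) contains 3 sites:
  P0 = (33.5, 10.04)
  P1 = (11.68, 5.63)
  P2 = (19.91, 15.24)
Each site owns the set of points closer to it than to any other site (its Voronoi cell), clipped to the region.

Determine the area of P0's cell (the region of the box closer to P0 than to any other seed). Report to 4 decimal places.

1. box [0,83]×[0,28]: [(0, 0) (83, 0) (83, 28) (0, 28)]
2. ⊥bis P0·P1 via (22.59,7.835): [(24.1735, 0) (83, 0) (83, 28) (18.5145, 28)]  |A|=1726.3679
3. ⊥bis P0·P2 via (26.705,12.64): [(23.3768, 3.9419) (24.1735, 0) (83, 0) (83, 28) (32.5823, 28)]  |A|=1557.1462
4. canonical 5-gon: [(23.3768, 3.9419) (24.1735, 0) (83, 0) (83, 28) (32.5823, 28)]
5. shoelace: 1557.1462

Area of P0's cell: 1557.1462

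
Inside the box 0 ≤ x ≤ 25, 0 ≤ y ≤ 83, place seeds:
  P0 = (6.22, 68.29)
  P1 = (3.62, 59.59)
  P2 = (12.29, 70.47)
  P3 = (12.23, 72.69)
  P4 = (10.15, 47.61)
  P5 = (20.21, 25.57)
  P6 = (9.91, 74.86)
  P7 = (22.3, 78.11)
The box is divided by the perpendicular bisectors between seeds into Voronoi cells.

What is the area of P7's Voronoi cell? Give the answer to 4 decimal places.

1. box [0,25]×[0,83]: [(0, 0) (25, 0) (25, 83) (0, 83)]
2. ⊥bis P7·P0 via (14.26,73.2): [(25, 55.6135) (25, 83) (8.2752, 83)]  |A|=229.017
3. ⊥bis P7·P1 via (12.96,68.85): [(23.2627, 58.4583) (25, 56.706) (25, 83) (8.2752, 83)]  |A|=228.0681
4. ⊥bis P7·P2 via (17.295,74.29): [(25, 64.1948) (25, 83) (10.6472, 83)]  |A|=134.9533
5. ⊥bis P7·P3 via (17.265,75.4): [(19.2198, 71.7681) (25, 64.1948) (25, 83) (13.1744, 83)]  |A|=120.7605
6. ⊥bis P7·P4 via (16.225,62.86): [(19.2198, 71.7681) (25, 64.1948) (25, 83) (13.1744, 83)]  |A|=120.7605
7. ⊥bis P7·P5 via (21.255,51.84): [(19.2198, 71.7681) (25, 64.1948) (25, 83) (13.1744, 83)]  |A|=120.7605
8. ⊥bis P7·P6 via (16.105,76.485): [(15.5574, 78.5726) (19.2198, 71.7681) (25, 64.1948) (25, 83) (14.3961, 83)]  |A|=118.0562
9. canonical 5-gon: [(15.5574, 78.5726) (19.2198, 71.7681) (25, 64.1948) (25, 83) (14.3961, 83)]
10. shoelace: 118.0562

Area of P7's cell: 118.0562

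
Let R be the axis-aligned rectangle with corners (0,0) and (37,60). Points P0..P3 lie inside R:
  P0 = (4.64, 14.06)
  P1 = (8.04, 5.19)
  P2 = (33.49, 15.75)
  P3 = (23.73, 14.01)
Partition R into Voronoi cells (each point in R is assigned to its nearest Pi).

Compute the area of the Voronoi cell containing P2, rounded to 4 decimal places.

Area of P2's cell: 665.1344

1. box [0,37]×[0,60]: [(0, 0) (37, 0) (37, 60) (0, 60)]
2. ⊥bis P2·P0 via (19.065,14.905): [(19.9381, 0) (37, 0) (37, 60) (16.4234, 60)]  |A|=1129.1549
3. ⊥bis P2·P1 via (20.765,10.47): [(19.0881, 14.5115) (25.1093, 0) (37, 0) (37, 60) (16.4234, 60)]  |A|=1091.6338
4. ⊥bis P2·P3 via (28.61,14.88): [(31.2628, 0) (37, 0) (37, 60) (20.5661, 60)]  |A|=665.1344
5. canonical 4-gon: [(31.2628, 0) (37, 0) (37, 60) (20.5661, 60)]
6. shoelace: 665.1344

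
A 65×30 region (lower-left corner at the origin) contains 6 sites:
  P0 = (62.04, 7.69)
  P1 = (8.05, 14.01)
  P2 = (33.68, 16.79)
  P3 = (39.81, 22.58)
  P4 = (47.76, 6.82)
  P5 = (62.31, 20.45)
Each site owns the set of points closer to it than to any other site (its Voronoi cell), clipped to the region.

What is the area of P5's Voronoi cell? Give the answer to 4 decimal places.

1. box [0,65]×[0,30]: [(0, 0) (65, 0) (65, 30) (0, 30)]
2. ⊥bis P5·P0 via (62.175,14.07): [(0, 15.3856) (65, 14.0102) (65, 30) (0, 30)]  |A|=994.6352
3. ⊥bis P5·P1 via (35.18,17.23): [(35.488, 14.6347) (65, 14.0102) (65, 30) (33.6644, 30)]  |A|=476.6858
4. ⊥bis P5·P2 via (47.995,18.62): [(48.5398, 14.3585) (65, 14.0102) (65, 30) (46.5402, 30)]  |A|=275.9669
5. ⊥bis P5·P3 via (51.06,21.515): [(50.3788, 14.3196) (65, 14.0102) (65, 30) (51.8632, 30)]  |A|=219.8893
6. ⊥bis P5·P4 via (55.035,13.635): [(50.7473, 18.2121) (54.4749, 14.2329) (65, 14.0102) (65, 30) (51.8632, 30)]  |A|=211.9015
7. canonical 5-gon: [(50.7473, 18.2121) (54.4749, 14.2329) (65, 14.0102) (65, 30) (51.8632, 30)]
8. shoelace: 211.9015

Area of P5's cell: 211.9015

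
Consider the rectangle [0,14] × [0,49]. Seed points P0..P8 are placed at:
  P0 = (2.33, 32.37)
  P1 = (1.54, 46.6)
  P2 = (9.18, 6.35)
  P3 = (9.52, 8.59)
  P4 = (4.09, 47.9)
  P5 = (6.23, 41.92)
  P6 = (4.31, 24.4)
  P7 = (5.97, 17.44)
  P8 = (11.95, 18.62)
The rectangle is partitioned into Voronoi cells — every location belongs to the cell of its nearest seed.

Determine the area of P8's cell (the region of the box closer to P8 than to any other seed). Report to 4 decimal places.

1. box [0,14]×[0,49]: [(0, 0) (14, 0) (14, 49) (0, 49)]
2. ⊥bis P8·P0 via (7.14,25.495): [(0, 20.4996) (0, 0) (14, 0) (14, 30.2945)]  |A|=355.5587
3. ⊥bis P8·P1 via (6.745,32.61): [(0, 20.4996) (0, 0) (14, 0) (14, 30.2945)]  |A|=355.5587
4. ⊥bis P8·P2 via (10.565,12.485): [(0, 20.4996) (0, 14.8701) (14, 11.7095) (14, 30.2945)]  |A|=169.5013
5. ⊥bis P8·P3 via (10.735,13.605): [(0, 20.4996) (0, 16.2058) (14, 12.814) (14, 30.2945)]  |A|=152.4202
6. ⊥bis P8·P4 via (8.02,33.26): [(0, 20.4996) (0, 16.2058) (14, 12.814) (14, 30.2945)]  |A|=152.4202
7. ⊥bis P8·P5 via (9.09,30.27): [(0, 20.4996) (0, 16.2058) (14, 12.814) (14, 30.2945)]  |A|=152.4202
8. ⊥bis P8·P6 via (8.13,21.51): [(3.4794, 15.3628) (14, 12.814) (14, 29.269)]  |A|=86.5582
9. ⊥bis P8·P7 via (8.96,18.03): [(8.2437, 21.6602) (9.7879, 13.8345) (14, 12.814) (14, 29.269)]  |A|=63.0538
10. canonical 4-gon: [(8.2437, 21.6602) (9.7879, 13.8345) (14, 12.814) (14, 29.269)]
11. shoelace: 63.0538

Area of P8's cell: 63.0538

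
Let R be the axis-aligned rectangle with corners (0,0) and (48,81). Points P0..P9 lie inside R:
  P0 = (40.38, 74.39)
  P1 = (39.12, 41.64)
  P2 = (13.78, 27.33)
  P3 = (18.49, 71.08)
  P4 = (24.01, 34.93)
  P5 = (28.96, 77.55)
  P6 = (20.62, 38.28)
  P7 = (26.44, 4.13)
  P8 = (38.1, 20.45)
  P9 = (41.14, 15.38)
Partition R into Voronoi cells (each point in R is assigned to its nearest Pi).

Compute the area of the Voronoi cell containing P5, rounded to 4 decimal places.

Area of P5's cell: 151.5603

1. box [0,48]×[0,81]: [(0, 0) (48, 0) (48, 81) (0, 81)]
2. ⊥bis P5·P0 via (34.67,75.97): [(0, 0) (13.6485, 0) (36.0618, 81) (0, 81)]  |A|=2013.2699
3. ⊥bis P5·P1 via (34.04,59.595): [(0, 49.9641) (29.8076, 58.3975) (36.0618, 81) (0, 81)]  |A|=870.0961
4. ⊥bis P5·P2 via (21.37,52.44): [(0, 58.8995) (15.269, 54.2841) (29.8076, 58.3975) (36.0618, 81) (0, 81)]  |A|=801.8784
5. ⊥bis P5·P3 via (23.725,74.315): [(30.9685, 62.5932) (36.0618, 81) (19.594, 81)]  |A|=151.5603
6. ⊥bis P5·P4 via (26.485,56.24): [(30.9685, 62.5932) (36.0618, 81) (19.594, 81)]  |A|=151.5603
7. ⊥bis P5·P6 via (24.79,57.915): [(30.9685, 62.5932) (36.0618, 81) (19.594, 81)]  |A|=151.5603
8. ⊥bis P5·P7 via (27.7,40.84): [(30.9685, 62.5932) (36.0618, 81) (19.594, 81)]  |A|=151.5603
9. ⊥bis P5·P8 via (33.53,49): [(30.9685, 62.5932) (36.0618, 81) (19.594, 81)]  |A|=151.5603
10. ⊥bis P5·P9 via (35.05,46.465): [(30.9685, 62.5932) (36.0618, 81) (19.594, 81)]  |A|=151.5603
11. canonical 3-gon: [(30.9685, 62.5932) (36.0618, 81) (19.594, 81)]
12. shoelace: 151.5603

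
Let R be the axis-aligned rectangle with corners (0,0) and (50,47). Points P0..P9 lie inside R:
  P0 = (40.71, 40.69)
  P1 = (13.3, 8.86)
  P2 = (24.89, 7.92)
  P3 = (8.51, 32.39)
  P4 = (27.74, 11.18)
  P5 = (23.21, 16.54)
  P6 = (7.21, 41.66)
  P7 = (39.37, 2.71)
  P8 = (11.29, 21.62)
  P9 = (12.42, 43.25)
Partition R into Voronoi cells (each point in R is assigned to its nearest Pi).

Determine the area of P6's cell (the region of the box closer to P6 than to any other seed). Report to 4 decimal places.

1. box [0,50]×[0,47]: [(0, 0) (50, 0) (50, 47) (0, 47)]
2. ⊥bis P6·P0 via (23.96,41.175): [(0, 0) (22.7678, 0) (24.1287, 47) (0, 47)]  |A|=1102.0662
3. ⊥bis P6·P1 via (10.255,25.26): [(0, 23.3559) (23.5708, 27.7323) (24.1287, 47) (0, 47)]  |A|=511.1056
4. ⊥bis P6·P2 via (16.05,24.79): [(0, 23.3559) (20.6193, 27.1843) (23.6001, 28.7463) (24.1287, 47) (0, 47)]  |A|=509.6173
5. ⊥bis P6·P3 via (7.86,37.025): [(0, 35.9227) (23.905, 39.2751) (24.1287, 47) (0, 47)]  |A|=225.5966
6. ⊥bis P6·P4 via (17.475,26.42): [(0, 35.9227) (23.905, 39.2751) (24.1287, 47) (0, 47)]  |A|=225.5966
7. ⊥bis P6·P5 via (15.21,29.1): [(0, 35.9227) (23.905, 39.2751) (24.1287, 47) (0, 47)]  |A|=225.5966
8. ⊥bis P6·P7 via (23.29,22.185): [(0, 35.9227) (23.905, 39.2751) (24.1287, 47) (0, 47)]  |A|=225.5966
9. ⊥bis P6·P8 via (9.25,31.64): [(0, 35.9227) (23.905, 39.2751) (24.1287, 47) (0, 47)]  |A|=225.5966
10. ⊥bis P6·P9 via (9.815,42.455): [(0, 35.9227) (11.3239, 37.5108) (8.4279, 47) (0, 47)]  |A|=102.7063
11. canonical 4-gon: [(0, 35.9227) (11.3239, 37.5108) (8.4279, 47) (0, 47)]
12. shoelace: 102.7063

Area of P6's cell: 102.7063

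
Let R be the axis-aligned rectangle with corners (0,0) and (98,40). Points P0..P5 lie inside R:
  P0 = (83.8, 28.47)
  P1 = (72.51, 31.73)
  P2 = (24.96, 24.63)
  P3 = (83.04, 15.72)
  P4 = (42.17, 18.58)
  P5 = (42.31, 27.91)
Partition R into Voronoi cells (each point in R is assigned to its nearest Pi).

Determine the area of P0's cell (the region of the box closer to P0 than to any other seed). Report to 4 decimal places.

Area of P0's cell: 355.0798

1. box [0,98]×[0,40]: [(0, 0) (98, 0) (98, 40) (0, 40)]
2. ⊥bis P0·P1 via (78.155,30.1): [(69.4636, 0) (98, 0) (98, 40) (81.0136, 40)]  |A|=910.4554
3. ⊥bis P0·P2 via (54.38,26.55): [(69.4636, 0) (98, 0) (98, 40) (81.0136, 40)]  |A|=910.4554
4. ⊥bis P0·P3 via (83.42,22.095): [(75.9717, 22.539) (98, 21.2259) (98, 40) (81.0136, 40)]  |A|=355.0798
5. ⊥bis P0·P4 via (62.985,23.525): [(75.9717, 22.539) (98, 21.2259) (98, 40) (81.0136, 40)]  |A|=355.0798
6. ⊥bis P0·P5 via (63.055,28.19): [(75.9717, 22.539) (98, 21.2259) (98, 40) (81.0136, 40)]  |A|=355.0798
7. canonical 4-gon: [(75.9717, 22.539) (98, 21.2259) (98, 40) (81.0136, 40)]
8. shoelace: 355.0798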